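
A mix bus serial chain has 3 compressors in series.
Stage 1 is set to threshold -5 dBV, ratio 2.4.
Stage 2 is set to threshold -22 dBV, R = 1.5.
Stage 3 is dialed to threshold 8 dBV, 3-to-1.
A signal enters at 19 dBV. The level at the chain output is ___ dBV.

Stage 1: 24 dB above -5 dBV, reduced 2.4:1 to 10 dB above → 5 dBV.
Stage 2: overshoot 27 dB → 27/1.5 = 18 dB → -4 dBV.
Stage 3: -4 dBV ≤ 8 dBV, so stage 3 doesn't engage; output -4 dBV.

-4 dBV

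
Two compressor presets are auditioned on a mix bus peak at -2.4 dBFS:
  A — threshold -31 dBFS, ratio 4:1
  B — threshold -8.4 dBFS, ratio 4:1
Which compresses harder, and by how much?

A: overshoot 28.6 dB → output overshoot 7.15 dB → GR 21.45 dB.
B: overshoot 6 dB → output overshoot 1.5 dB → GR 4.5 dB.
Difference: 16.95 dB in favour of A.

A, by 16.95 dB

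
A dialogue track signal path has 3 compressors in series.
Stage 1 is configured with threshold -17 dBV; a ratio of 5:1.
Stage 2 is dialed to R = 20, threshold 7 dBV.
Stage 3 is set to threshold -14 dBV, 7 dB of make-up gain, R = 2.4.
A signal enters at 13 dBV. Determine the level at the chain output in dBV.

-5.75 dBV

Stage 1: overshoot 30 dB → 30/5 = 6 dB → -11 dBV.
Stage 2: -11 dBV is at or below the 7 dBV threshold — no compression; output -11 dBV.
Stage 3: 3 dB above -14 dBV, reduced 2.4:1 to 1.25 dB above → -12.75 dBV; +7 dB make-up → -5.75 dBV.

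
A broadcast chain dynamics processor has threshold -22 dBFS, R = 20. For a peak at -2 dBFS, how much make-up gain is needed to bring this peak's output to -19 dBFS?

2 dB

Without make-up, output = threshold + overshoot/20 = -22 + 1 = -21 dBFS.
Gap to target: 2 dB.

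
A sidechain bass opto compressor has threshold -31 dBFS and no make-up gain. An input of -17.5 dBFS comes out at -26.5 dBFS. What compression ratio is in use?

3:1

Input overshoot = -17.5 − (-31) = 13.5 dB; output overshoot = -26.5 − (-31) = 4.5 dB.
Ratio = 13.5 / 4.5 = 3.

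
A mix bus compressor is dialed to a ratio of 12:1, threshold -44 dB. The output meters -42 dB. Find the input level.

That's 2 dB above the -44 dB threshold.
Input overshoot = R × output overshoot = 24 dB → input = -44 + 24 = -20 dB.

-20 dB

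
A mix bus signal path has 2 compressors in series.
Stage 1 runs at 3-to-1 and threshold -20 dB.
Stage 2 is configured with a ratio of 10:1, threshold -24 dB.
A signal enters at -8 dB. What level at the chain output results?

-23.2 dB

Stage 1: 12 dB above -20 dB, reduced 3:1 to 4 dB above → -16 dB.
Stage 2: 8 dB above -24 dB, reduced 10:1 to 0.8 dB above → -23.2 dB.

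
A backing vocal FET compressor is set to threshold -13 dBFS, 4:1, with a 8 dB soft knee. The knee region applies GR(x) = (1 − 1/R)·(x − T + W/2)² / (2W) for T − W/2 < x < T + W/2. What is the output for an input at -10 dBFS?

x − T + W/2 = -10 − (-13) + 4 = 7.
GR = (1 − 1/4) × 7² / 16 = 0.75 × 49 / 16 = 2.296875 dB.
Output = -10 − 2.296875 = -12.296875 dBFS.

-12.296875 dBFS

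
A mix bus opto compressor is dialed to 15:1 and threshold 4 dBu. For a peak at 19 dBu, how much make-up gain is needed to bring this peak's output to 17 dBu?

Overshoot 15 dB → 15/15 = 1 dB after compression, so the compressed level is 4 + 1 = 5 dBu.
Make-up = target − compressed = 17 − 5 = 12 dB.

12 dB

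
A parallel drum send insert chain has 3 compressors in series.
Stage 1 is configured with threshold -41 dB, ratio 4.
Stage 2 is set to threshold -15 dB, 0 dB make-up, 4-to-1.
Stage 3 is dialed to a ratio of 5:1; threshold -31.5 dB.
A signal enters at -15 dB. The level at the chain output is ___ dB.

Stage 1: -15 dB is 26 dB over -41 dB; at 4:1 that becomes 6.5 dB over, giving -34.5 dB.
Stage 2: -34.5 dB ≤ -15 dB, so stage 2 doesn't engage; output -34.5 dB.
Stage 3: below threshold (-34.5 ≤ -31.5); passes unchanged; output -34.5 dB.

-34.5 dB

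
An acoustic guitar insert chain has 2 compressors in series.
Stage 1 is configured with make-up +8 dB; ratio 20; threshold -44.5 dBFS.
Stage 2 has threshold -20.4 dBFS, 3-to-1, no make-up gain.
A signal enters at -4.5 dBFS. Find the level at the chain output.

-34.5 dBFS

Stage 1: -4.5 dBFS is 40 dB over -44.5 dBFS; at 20:1 that becomes 2 dB over, giving -42.5 dBFS; +8 dB make-up → -34.5 dBFS.
Stage 2: below threshold (-34.5 ≤ -20.4); passes unchanged; output -34.5 dBFS.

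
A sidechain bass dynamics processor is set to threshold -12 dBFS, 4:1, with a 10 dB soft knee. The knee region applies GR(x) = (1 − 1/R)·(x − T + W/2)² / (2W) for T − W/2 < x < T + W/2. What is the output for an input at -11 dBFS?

x − T + W/2 = -11 − (-12) + 5 = 6.
GR = (1 − 1/4) × 6² / 20 = 0.75 × 36 / 20 = 1.35 dB.
Output = -11 − 1.35 = -12.35 dBFS.

-12.35 dBFS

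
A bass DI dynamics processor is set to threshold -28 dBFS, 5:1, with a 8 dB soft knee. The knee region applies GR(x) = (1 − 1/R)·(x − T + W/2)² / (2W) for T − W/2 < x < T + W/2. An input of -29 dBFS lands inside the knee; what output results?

-29.45 dBFS

x − T + W/2 = -29 − (-28) + 4 = 3.
GR = (1 − 1/5) × 3² / 16 = 0.8 × 9 / 16 = 0.45 dB.
Output = -29 − 0.45 = -29.45 dBFS.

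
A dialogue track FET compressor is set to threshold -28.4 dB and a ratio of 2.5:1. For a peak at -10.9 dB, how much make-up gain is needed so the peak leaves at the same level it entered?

The peak compresses to -28.4 + 17.5/2.5 = -21.4 dB.
To reach -10.9 dB requires -10.9 − (-21.4) = 10.5 dB of make-up.

10.5 dB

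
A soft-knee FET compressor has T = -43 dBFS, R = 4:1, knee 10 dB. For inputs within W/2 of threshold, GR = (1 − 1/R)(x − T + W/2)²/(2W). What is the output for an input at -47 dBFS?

x − T + W/2 = -47 − (-43) + 5 = 1.
GR = (1 − 1/4) × 1² / 20 = 0.75 × 1 / 20 = 0.0375 dB.
Output = -47 − 0.0375 = -47.0375 dBFS.

-47.0375 dBFS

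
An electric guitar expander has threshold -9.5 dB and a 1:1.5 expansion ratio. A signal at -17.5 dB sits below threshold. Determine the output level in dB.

-21.5 dB

Below threshold, a 1:1.5 expander applies gain = (1.5−1)×(T − x) of attenuation.
(1.5−1) × 8 = 4 dB, so output = -17.5 − 4 = -21.5 dB.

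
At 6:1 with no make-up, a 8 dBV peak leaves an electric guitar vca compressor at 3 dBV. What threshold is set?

2 dBV

Let T be the threshold. Output overshoot = (input overshoot)/R, so 3 − T = (8 − T)/6.
6·(3 − T) = 8 − T → 5·T = 18 − 8 = 10.
T = 10/5 = 2 dBV.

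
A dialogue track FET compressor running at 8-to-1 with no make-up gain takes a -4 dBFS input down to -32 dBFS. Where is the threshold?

-36 dBFS

Gain reduction = -4 − (-32) = 28 dB; output overshoot = GR / (R − 1) = 28 / 7 = 4 dB.
Threshold = output − output overshoot = -32 − 4 = -36 dBFS.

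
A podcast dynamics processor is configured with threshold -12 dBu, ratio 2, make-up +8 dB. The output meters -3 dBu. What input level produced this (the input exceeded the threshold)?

-10 dBu

Stripping the +8 dB make-up gives -11 dBu at the gain stage.
The compressed level sits -11 − (-12) = 1 dB over threshold.
Before 2:1 compression the overshoot was 1 × 2 = 2 dB, so input = -12 + 2 = -10 dBu.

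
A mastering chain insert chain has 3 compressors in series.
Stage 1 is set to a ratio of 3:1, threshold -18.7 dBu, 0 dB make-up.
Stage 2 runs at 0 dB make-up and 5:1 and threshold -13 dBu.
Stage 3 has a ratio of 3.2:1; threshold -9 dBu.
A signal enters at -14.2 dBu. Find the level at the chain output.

-17.2 dBu

Stage 1: -14.2 dBu is 4.5 dB over -18.7 dBu; at 3:1 that becomes 1.5 dB over, giving -17.2 dBu.
Stage 2: below threshold (-17.2 ≤ -13); passes unchanged; output -17.2 dBu.
Stage 3: below threshold (-17.2 ≤ -9); passes unchanged; output -17.2 dBu.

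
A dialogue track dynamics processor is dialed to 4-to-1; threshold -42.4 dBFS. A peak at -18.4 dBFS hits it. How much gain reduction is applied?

The signal is 24 dB above threshold.
A 4:1 ratio leaves 6 dB of that excess.
So the signal is attenuated by 24 − 6 = 18 dB.

18 dB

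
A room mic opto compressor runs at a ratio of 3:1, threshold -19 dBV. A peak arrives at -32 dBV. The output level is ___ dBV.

-32 dBV

-32 dBV is 13 dB below the -19 dBV threshold, so no gain reduction is applied.
Output = input = -32 dBV.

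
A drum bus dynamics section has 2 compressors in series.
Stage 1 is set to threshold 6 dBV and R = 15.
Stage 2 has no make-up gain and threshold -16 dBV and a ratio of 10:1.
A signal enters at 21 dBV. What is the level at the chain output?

Stage 1: 15 dB above 6 dBV, reduced 15:1 to 1 dB above → 7 dBV.
Stage 2: overshoot 23 dB → 23/10 = 2.3 dB → -13.7 dBV.

-13.7 dBV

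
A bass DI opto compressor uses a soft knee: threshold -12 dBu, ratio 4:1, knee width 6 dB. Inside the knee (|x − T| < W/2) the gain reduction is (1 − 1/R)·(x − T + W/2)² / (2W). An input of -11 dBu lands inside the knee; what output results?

x − T + W/2 = -11 − (-12) + 3 = 4.
GR = (1 − 1/4) × 4² / 12 = 0.75 × 16 / 12 = 1 dB.
Output = -11 − 1 = -12 dBu.

-12 dBu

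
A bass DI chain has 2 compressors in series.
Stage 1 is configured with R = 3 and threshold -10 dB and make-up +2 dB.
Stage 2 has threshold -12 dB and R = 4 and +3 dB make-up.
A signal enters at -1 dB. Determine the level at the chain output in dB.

-7.25 dB

Stage 1: overshoot 9 dB → 9/3 = 3 dB → -7 dB; +2 dB make-up → -5 dB.
Stage 2: -5 dB is 7 dB over -12 dB; at 4:1 that becomes 1.75 dB over, giving -10.25 dB; +3 dB make-up → -7.25 dB.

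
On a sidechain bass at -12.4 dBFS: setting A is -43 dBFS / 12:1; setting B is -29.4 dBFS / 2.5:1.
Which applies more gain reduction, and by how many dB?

A: GR = 30.6 − 30.6/12 = 28.05 dB.
B: GR = 17 − 17/2.5 = 10.2 dB.
Difference: 17.85 dB in favour of A.

A, by 17.85 dB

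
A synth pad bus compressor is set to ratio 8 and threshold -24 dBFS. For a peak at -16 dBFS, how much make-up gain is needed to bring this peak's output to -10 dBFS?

Without make-up, output = threshold + overshoot/8 = -24 + 1 = -23 dBFS.
Gap to target: 13 dB.

13 dB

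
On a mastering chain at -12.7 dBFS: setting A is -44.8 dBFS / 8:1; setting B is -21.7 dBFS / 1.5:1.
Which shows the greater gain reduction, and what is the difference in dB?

A, by 25.0875 dB

A: GR = 32.1 − 32.1/8 = 28.0875 dB.
B: GR = 9 − 9/1.5 = 3 dB.
A reduces 25.0875 dB more.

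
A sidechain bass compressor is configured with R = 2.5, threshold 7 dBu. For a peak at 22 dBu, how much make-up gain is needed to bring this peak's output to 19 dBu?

Without make-up, output = threshold + overshoot/2.5 = 7 + 6 = 13 dBu.
Gap to target: 6 dB.

6 dB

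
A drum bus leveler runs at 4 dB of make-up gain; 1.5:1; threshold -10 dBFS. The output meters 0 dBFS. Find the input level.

-1 dBFS

Before make-up, the level was 0 − 4 = -4 dBFS.
That's 6 dB above the -10 dBFS threshold.
Undo the ratio: input overshoot = 6 × 1.5 = 9 dB, giving input = -1 dBFS.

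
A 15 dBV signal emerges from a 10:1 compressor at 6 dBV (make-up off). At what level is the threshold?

Let T be the threshold. Output overshoot = (input overshoot)/R, so 6 − T = (15 − T)/10.
10·(6 − T) = 15 − T → 9·T = 60 − 15 = 45.
T = 45/9 = 5 dBV.

5 dBV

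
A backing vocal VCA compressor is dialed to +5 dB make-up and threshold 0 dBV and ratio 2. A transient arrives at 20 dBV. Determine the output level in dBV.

15 dBV

20 dBV sits 20 dB over threshold.
The 20 dB excess becomes 10 dB after 2:1 reduction.
So the level is 0 + 10 = 10 dBV; make-up adds 5 dB, giving 15 dBV.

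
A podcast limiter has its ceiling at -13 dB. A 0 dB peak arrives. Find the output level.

At ∞:1, everything above -13 dB is held at the ceiling.

-13 dB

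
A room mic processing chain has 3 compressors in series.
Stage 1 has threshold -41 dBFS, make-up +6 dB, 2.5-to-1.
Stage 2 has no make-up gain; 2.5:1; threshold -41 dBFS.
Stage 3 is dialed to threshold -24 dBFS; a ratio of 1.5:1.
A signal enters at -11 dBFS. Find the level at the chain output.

Stage 1: overshoot 30 dB → 30/2.5 = 12 dB → -29 dBFS; +6 dB make-up → -23 dBFS.
Stage 2: -23 dBFS is 18 dB over -41 dBFS; at 2.5:1 that becomes 7.2 dB over, giving -33.8 dBFS.
Stage 3: below threshold (-33.8 ≤ -24); passes unchanged; output -33.8 dBFS.

-33.8 dBFS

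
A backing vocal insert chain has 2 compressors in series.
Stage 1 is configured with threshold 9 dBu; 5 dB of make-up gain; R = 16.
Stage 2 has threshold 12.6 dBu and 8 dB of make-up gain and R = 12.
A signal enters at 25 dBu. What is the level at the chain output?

Stage 1: overshoot 16 dB → 16/16 = 1 dB → 10 dBu; +5 dB make-up → 15 dBu.
Stage 2: overshoot 2.4 dB → 2.4/12 = 0.2 dB → 12.8 dBu; +8 dB make-up → 20.8 dBu.

20.8 dBu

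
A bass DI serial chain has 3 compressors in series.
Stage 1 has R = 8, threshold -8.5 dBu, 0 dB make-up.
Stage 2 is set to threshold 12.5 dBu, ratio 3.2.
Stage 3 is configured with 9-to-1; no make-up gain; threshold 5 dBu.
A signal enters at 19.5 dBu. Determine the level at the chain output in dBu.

-5 dBu

Stage 1: overshoot 28 dB → 28/8 = 3.5 dB → -5 dBu.
Stage 2: -5 dBu is at or below the 12.5 dBu threshold — no compression; output -5 dBu.
Stage 3: below threshold (-5 ≤ 5); passes unchanged; output -5 dBu.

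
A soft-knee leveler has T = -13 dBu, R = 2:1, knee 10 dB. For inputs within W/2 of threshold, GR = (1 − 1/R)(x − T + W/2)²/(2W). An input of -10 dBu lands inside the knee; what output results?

x − T + W/2 = -10 − (-13) + 5 = 8.
GR = (1 − 1/2) × 8² / 20 = 0.5 × 64 / 20 = 1.6 dB.
Output = -10 − 1.6 = -11.6 dBu.

-11.6 dBu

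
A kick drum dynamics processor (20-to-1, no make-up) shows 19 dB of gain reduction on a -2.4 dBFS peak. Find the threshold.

-22.4 dBFS

Let T be the threshold. Output overshoot = (input overshoot)/R, so -21.4 − T = (-2.4 − T)/20.
20·(-21.4 − T) = -2.4 − T → 19·T = -428 − (-2.4) = -425.6.
T = -425.6/19 = -22.4 dBFS.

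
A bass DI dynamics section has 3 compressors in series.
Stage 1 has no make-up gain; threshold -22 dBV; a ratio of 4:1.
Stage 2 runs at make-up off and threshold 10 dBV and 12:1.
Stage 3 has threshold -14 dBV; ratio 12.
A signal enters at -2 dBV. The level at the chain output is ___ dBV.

Stage 1: 20 dB above -22 dBV, reduced 4:1 to 5 dB above → -17 dBV.
Stage 2: -17 dBV ≤ 10 dBV, so stage 2 doesn't engage; output -17 dBV.
Stage 3: -17 dBV is at or below the -14 dBV threshold — no compression; output -17 dBV.

-17 dBV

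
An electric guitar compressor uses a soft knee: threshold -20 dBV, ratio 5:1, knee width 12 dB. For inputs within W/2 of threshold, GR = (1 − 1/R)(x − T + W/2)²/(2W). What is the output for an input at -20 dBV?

-21.2 dBV

x − T + W/2 = -20 − (-20) + 6 = 6.
GR = (1 − 1/5) × 6² / 24 = 0.8 × 36 / 24 = 1.2 dB.
Output = -20 − 1.2 = -21.2 dBV.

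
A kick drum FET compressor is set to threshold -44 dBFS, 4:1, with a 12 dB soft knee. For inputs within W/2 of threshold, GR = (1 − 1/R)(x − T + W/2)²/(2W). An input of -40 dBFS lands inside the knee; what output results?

x − T + W/2 = -40 − (-44) + 6 = 10.
GR = (1 − 1/4) × 10² / 24 = 0.75 × 100 / 24 = 3.125 dB.
Output = -40 − 3.125 = -43.125 dBFS.

-43.125 dBFS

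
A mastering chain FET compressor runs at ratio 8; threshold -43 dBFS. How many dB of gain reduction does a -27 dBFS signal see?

The signal is 16 dB above threshold.
At 8:1, output sits 16/8 = 2 dB above threshold.
Gain reduction = 16 − 2 = 14 dB.

14 dB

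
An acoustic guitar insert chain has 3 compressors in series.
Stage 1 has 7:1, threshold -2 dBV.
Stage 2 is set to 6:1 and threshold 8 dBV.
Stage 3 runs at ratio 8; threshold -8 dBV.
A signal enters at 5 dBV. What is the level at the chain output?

Stage 1: 7 dB above -2 dBV, reduced 7:1 to 1 dB above → -1 dBV.
Stage 2: below threshold (-1 ≤ 8); passes unchanged; output -1 dBV.
Stage 3: 7 dB above -8 dBV, reduced 8:1 to 0.875 dB above → -7.125 dBV.

-7.125 dBV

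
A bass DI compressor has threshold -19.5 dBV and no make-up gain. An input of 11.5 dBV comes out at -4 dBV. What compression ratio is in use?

2:1

Input overshoot = 11.5 − (-19.5) = 31 dB; output overshoot = -4 − (-19.5) = 15.5 dB.
Ratio = 31 / 15.5 = 2.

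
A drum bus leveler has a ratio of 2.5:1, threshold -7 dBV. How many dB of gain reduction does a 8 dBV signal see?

9 dB

The signal is 15 dB above threshold.
A 2.5:1 ratio leaves 6 dB of that excess.
So the signal is attenuated by 15 − 6 = 9 dB.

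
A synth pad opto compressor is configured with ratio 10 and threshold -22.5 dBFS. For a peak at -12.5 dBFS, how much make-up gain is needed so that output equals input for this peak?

9 dB

The peak compresses to -22.5 + 10/10 = -21.5 dBFS.
To reach -12.5 dBFS requires -12.5 − (-21.5) = 9 dB of make-up.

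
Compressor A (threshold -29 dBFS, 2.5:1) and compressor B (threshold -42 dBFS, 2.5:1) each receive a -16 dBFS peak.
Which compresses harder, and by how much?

A: 13 dB over, compressed to 5.2 dB over, so 7.8 dB of GR.
B: 26 dB over, compressed to 10.4 dB over, so 15.6 dB of GR.
B applies 7.8 dB more gain reduction.

B, by 7.8 dB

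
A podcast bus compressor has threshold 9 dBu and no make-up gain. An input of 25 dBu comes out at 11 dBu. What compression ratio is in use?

Input overshoot = 25 − 9 = 16 dB; output overshoot = 11 − 9 = 2 dB.
Ratio = 16 / 2 = 8.

8:1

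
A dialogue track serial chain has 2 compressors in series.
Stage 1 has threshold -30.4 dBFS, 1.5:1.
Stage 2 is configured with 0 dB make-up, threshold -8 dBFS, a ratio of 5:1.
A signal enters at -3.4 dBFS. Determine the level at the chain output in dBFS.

-12.4 dBFS

Stage 1: 27 dB above -30.4 dBFS, reduced 1.5:1 to 18 dB above → -12.4 dBFS.
Stage 2: below threshold (-12.4 ≤ -8); passes unchanged; output -12.4 dBFS.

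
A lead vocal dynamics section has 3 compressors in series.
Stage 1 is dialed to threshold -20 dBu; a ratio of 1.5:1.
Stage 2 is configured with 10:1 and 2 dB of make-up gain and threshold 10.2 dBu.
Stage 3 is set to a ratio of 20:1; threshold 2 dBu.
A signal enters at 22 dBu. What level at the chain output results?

2.4 dBu

Stage 1: 42 dB above -20 dBu, reduced 1.5:1 to 28 dB above → 8 dBu.
Stage 2: below threshold (8 ≤ 10.2); passes unchanged; make-up brings it to 10 dBu.
Stage 3: overshoot 8 dB → 8/20 = 0.4 dB → 2.4 dBu.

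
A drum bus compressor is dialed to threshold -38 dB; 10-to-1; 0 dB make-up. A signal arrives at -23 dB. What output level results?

Overshoot: -23 − (-38) = 15 dB.
At 10:1 the overshoot is divided by 10, leaving 1.5 dB above threshold.
That puts the output at -36.5 dB.

-36.5 dB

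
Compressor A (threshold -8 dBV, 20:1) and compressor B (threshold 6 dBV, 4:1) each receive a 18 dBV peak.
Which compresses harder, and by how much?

A: overshoot 26 dB → output overshoot 1.3 dB → GR 24.7 dB.
B: overshoot 12 dB → output overshoot 3 dB → GR 9 dB.
A reduces 15.7 dB more.

A, by 15.7 dB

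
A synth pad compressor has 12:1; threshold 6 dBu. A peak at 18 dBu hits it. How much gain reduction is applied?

18 dBu exceeds the threshold by 12 dB.
At 12:1, output sits 12/12 = 1 dB above threshold.
Gain reduction = 12 − 1 = 11 dB.

11 dB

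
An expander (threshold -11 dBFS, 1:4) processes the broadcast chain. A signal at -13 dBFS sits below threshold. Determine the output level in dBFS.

-19 dBFS

The input is 2 dB below the -11 dBFS threshold.
A 1:4 expander multiplies undershoot by 4: 2 × 4 = 8 dB below threshold.
Output = -11 − 8 = -19 dBFS.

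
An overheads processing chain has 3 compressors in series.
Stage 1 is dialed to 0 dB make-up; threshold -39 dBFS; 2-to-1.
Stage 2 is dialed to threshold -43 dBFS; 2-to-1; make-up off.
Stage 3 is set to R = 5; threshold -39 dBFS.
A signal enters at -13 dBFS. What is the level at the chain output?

Stage 1: -13 dBFS is 26 dB over -39 dBFS; at 2:1 that becomes 13 dB over, giving -26 dBFS.
Stage 2: -26 dBFS is 17 dB over -43 dBFS; at 2:1 that becomes 8.5 dB over, giving -34.5 dBFS.
Stage 3: overshoot 4.5 dB → 4.5/5 = 0.9 dB → -38.1 dBFS.

-38.1 dBFS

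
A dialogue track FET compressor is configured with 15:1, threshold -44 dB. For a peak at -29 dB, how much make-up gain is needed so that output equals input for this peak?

14 dB

Without make-up, output = threshold + overshoot/15 = -44 + 1 = -43 dB.
Gap to target: 14 dB.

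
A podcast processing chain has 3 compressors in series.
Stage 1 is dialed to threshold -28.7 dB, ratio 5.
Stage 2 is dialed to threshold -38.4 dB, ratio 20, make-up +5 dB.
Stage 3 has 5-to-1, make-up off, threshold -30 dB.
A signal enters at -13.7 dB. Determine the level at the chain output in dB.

-32.765 dB

Stage 1: -13.7 dB is 15 dB over -28.7 dB; at 5:1 that becomes 3 dB over, giving -25.7 dB.
Stage 2: overshoot 12.7 dB → 12.7/20 = 0.635 dB → -37.765 dB; +5 dB make-up → -32.765 dB.
Stage 3: -32.765 dB is at or below the -30 dB threshold — no compression; output -32.765 dB.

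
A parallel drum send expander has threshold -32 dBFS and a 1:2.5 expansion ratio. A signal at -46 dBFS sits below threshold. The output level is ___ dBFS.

The input is 14 dB below the -32 dBFS threshold.
A 1:2.5 expander multiplies undershoot by 2.5: 14 × 2.5 = 35 dB below threshold.
Output = -32 − 35 = -67 dBFS.

-67 dBFS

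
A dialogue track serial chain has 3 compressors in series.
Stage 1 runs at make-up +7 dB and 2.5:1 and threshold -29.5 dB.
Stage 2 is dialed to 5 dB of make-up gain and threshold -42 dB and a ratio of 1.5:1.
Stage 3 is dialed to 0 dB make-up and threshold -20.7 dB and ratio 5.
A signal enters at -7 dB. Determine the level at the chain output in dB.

-20.16 dB

Stage 1: -7 dB is 22.5 dB over -29.5 dB; at 2.5:1 that becomes 9 dB over, giving -20.5 dB; +7 dB make-up → -13.5 dB.
Stage 2: -13.5 dB is 28.5 dB over -42 dB; at 1.5:1 that becomes 19 dB over, giving -23 dB; +5 dB make-up → -18 dB.
Stage 3: -18 dB is 2.7 dB over -20.7 dB; at 5:1 that becomes 0.54 dB over, giving -20.16 dB.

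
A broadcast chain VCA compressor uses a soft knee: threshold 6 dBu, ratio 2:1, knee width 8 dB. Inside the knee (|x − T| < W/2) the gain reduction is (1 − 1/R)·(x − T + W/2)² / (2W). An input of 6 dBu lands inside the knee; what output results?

x − T + W/2 = 6 − 6 + 4 = 4.
GR = (1 − 1/2) × 4² / 16 = 0.5 × 16 / 16 = 0.5 dB.
Output = 6 − 0.5 = 5.5 dBu.

5.5 dBu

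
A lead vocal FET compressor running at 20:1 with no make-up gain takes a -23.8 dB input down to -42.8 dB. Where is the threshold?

Let T be the threshold. Output overshoot = (input overshoot)/R, so -42.8 − T = (-23.8 − T)/20.
20·(-42.8 − T) = -23.8 − T → 19·T = -856 − (-23.8) = -832.2.
T = -832.2/19 = -43.8 dB.

-43.8 dB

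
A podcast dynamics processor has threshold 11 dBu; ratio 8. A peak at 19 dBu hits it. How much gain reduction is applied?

Overshoot = 19 − 11 = 8 dB.
After 8:1 compression the overshoot becomes 8/8 = 1 dB.
Gain reduction = 8 − 1 = 7 dB.

7 dB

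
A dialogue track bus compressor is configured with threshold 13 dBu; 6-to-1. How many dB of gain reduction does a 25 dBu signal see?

Overshoot = 25 − 13 = 12 dB.
After 6:1 compression the overshoot becomes 12/6 = 2 dB.
So the signal is attenuated by 12 − 2 = 10 dB.

10 dB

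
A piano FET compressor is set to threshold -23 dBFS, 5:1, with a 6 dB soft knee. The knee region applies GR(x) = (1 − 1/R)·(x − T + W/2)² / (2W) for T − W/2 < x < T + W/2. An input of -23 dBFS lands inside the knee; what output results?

-23.6 dBFS

x − T + W/2 = -23 − (-23) + 3 = 3.
GR = (1 − 1/5) × 3² / 12 = 0.8 × 9 / 12 = 0.6 dB.
Output = -23 − 0.6 = -23.6 dBFS.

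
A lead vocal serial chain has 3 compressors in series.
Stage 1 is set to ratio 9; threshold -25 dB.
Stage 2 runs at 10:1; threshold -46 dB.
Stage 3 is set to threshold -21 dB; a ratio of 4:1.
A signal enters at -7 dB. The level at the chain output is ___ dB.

-43.7 dB

Stage 1: 18 dB above -25 dB, reduced 9:1 to 2 dB above → -23 dB.
Stage 2: -23 dB is 23 dB over -46 dB; at 10:1 that becomes 2.3 dB over, giving -43.7 dB.
Stage 3: -43.7 dB ≤ -21 dB, so stage 3 doesn't engage; output -43.7 dB.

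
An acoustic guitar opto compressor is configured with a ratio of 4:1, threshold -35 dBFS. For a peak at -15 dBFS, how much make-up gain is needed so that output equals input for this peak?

The peak compresses to -35 + 20/4 = -30 dBFS.
To reach -15 dBFS requires -15 − (-30) = 15 dB of make-up.

15 dB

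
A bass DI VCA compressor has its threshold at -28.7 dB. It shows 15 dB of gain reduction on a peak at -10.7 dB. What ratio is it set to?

6:1

Input overshoot = -10.7 − (-28.7) = 18 dB.
Output overshoot = 18 − 15 = 3 dB.
Ratio = input overshoot / output overshoot = 18 / 3 = 6.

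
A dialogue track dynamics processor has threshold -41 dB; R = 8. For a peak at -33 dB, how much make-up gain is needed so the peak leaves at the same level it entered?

Overshoot 8 dB → 8/8 = 1 dB after compression, so the compressed level is -41 + 1 = -40 dB.
Make-up = target − compressed = -33 − (-40) = 7 dB.

7 dB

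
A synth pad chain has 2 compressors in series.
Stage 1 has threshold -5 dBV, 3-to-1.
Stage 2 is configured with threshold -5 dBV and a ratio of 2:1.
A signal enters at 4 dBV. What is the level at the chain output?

Stage 1: overshoot 9 dB → 9/3 = 3 dB → -2 dBV.
Stage 2: -2 dBV is 3 dB over -5 dBV; at 2:1 that becomes 1.5 dB over, giving -3.5 dBV.

-3.5 dBV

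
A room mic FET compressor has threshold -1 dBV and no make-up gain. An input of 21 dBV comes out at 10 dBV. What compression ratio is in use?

Input overshoot = 21 − (-1) = 22 dB; output overshoot = 10 − (-1) = 11 dB.
Ratio = 22 / 11 = 2.

2:1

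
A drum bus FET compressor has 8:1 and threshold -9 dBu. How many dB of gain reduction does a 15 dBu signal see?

The signal is 24 dB above threshold.
After 8:1 compression the overshoot becomes 24/8 = 3 dB.
So the signal is attenuated by 24 − 3 = 21 dB.

21 dB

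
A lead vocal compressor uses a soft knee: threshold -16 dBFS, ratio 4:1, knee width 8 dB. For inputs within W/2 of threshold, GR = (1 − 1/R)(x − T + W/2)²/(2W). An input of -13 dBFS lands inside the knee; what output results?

-15.296875 dBFS

x − T + W/2 = -13 − (-16) + 4 = 7.
GR = (1 − 1/4) × 7² / 16 = 0.75 × 49 / 16 = 2.296875 dB.
Output = -13 − 2.296875 = -15.296875 dBFS.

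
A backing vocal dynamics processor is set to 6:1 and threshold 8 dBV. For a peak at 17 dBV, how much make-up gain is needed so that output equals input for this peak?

The peak compresses to 8 + 9/6 = 9.5 dBV.
To reach 17 dBV requires 17 − 9.5 = 7.5 dB of make-up.

7.5 dB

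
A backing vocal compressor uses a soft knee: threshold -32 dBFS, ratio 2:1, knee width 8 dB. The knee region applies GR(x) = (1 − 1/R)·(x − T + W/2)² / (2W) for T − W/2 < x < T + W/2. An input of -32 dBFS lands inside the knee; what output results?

x − T + W/2 = -32 − (-32) + 4 = 4.
GR = (1 − 1/2) × 4² / 16 = 0.5 × 16 / 16 = 0.5 dB.
Output = -32 − 0.5 = -32.5 dBFS.

-32.5 dBFS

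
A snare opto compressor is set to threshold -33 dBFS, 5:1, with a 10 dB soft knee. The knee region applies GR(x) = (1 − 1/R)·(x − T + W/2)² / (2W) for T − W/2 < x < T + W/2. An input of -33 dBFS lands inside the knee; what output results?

x − T + W/2 = -33 − (-33) + 5 = 5.
GR = (1 − 1/5) × 5² / 20 = 0.8 × 25 / 20 = 1 dB.
Output = -33 − 1 = -34 dBFS.

-34 dBFS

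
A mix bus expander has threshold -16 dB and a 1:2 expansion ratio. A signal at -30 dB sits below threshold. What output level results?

-44 dB

The input is 14 dB below the -16 dB threshold.
A 1:2 expander multiplies undershoot by 2: 14 × 2 = 28 dB below threshold.
Output = -16 − 28 = -44 dB.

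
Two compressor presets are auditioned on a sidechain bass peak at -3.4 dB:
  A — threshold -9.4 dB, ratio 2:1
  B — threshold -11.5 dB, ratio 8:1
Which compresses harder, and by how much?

A: overshoot 6 dB → output overshoot 3 dB → GR 3 dB.
B: overshoot 8.1 dB → output overshoot 1.0125 dB → GR 7.0875 dB.
Difference: 4.0875 dB in favour of B.

B, by 4.0875 dB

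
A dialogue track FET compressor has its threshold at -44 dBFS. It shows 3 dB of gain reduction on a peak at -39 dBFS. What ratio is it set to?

2.5:1

Input overshoot = -39 − (-44) = 5 dB.
Output overshoot = 5 − 3 = 2 dB.
Ratio = input overshoot / output overshoot = 5 / 2 = 2.5.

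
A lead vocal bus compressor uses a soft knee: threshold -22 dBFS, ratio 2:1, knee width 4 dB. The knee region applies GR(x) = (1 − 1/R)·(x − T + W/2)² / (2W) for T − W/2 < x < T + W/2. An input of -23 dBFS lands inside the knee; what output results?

-23.0625 dBFS

x − T + W/2 = -23 − (-22) + 2 = 1.
GR = (1 − 1/2) × 1² / 8 = 0.5 × 1 / 8 = 0.0625 dB.
Output = -23 − 0.0625 = -23.0625 dBFS.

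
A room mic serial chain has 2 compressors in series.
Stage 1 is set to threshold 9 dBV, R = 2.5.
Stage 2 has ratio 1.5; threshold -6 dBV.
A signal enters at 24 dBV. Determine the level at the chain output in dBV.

8 dBV

Stage 1: 15 dB above 9 dBV, reduced 2.5:1 to 6 dB above → 15 dBV.
Stage 2: overshoot 21 dB → 21/1.5 = 14 dB → 8 dBV.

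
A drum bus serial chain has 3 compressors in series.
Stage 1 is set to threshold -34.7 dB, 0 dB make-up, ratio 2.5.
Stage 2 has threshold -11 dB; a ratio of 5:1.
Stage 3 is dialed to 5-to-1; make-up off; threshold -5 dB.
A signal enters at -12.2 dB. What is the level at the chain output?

-25.7 dB

Stage 1: 22.5 dB above -34.7 dB, reduced 2.5:1 to 9 dB above → -25.7 dB.
Stage 2: -25.7 dB is at or below the -11 dB threshold — no compression; output -25.7 dB.
Stage 3: -25.7 dB is at or below the -5 dB threshold — no compression; output -25.7 dB.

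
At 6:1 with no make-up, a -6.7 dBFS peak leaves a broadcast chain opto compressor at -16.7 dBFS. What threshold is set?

-18.7 dBFS

Let T be the threshold. Output overshoot = (input overshoot)/R, so -16.7 − T = (-6.7 − T)/6.
6·(-16.7 − T) = -6.7 − T → 5·T = -100.2 − (-6.7) = -93.5.
T = -93.5/5 = -18.7 dBFS.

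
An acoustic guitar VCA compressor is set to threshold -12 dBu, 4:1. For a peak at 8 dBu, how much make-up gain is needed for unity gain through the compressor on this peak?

Without make-up, output = threshold + overshoot/4 = -12 + 5 = -7 dBu.
Gap to target: 15 dB.

15 dB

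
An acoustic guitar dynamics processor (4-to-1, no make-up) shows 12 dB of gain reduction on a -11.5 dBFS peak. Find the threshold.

-27.5 dBFS

Input is 16 dB above T (since output overshoot × R = input overshoot: (-23.5 − T)·4 = -11.5 − T gives T = -27.5 dBFS).
Check: -27.5 + (-11.5 − (-27.5))/4 = -27.5 + 4 = -23.5 dBFS. ✓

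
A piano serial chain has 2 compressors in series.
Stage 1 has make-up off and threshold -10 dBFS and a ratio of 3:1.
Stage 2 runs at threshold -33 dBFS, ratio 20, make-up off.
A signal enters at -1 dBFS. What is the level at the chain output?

Stage 1: -1 dBFS is 9 dB over -10 dBFS; at 3:1 that becomes 3 dB over, giving -7 dBFS.
Stage 2: 26 dB above -33 dBFS, reduced 20:1 to 1.3 dB above → -31.7 dBFS.

-31.7 dBFS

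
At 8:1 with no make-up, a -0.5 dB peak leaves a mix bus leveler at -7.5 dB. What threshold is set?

-8.5 dB

Input is 8 dB above T (since output overshoot × R = input overshoot: (-7.5 − T)·8 = -0.5 − T gives T = -8.5 dB).
Check: -8.5 + (-0.5 − (-8.5))/8 = -8.5 + 1 = -7.5 dB. ✓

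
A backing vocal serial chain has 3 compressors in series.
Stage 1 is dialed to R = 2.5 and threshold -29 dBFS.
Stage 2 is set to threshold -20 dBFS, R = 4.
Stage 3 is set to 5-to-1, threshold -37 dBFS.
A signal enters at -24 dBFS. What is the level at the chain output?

-35 dBFS

Stage 1: -24 dBFS is 5 dB over -29 dBFS; at 2.5:1 that becomes 2 dB over, giving -27 dBFS.
Stage 2: -27 dBFS is at or below the -20 dBFS threshold — no compression; output -27 dBFS.
Stage 3: 10 dB above -37 dBFS, reduced 5:1 to 2 dB above → -35 dBFS.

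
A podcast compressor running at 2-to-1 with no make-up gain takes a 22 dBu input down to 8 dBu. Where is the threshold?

-6 dBu

Let T be the threshold. Output overshoot = (input overshoot)/R, so 8 − T = (22 − T)/2.
2·(8 − T) = 22 − T → 1·T = 16 − 22 = -6.
T = -6/1 = -6 dBu.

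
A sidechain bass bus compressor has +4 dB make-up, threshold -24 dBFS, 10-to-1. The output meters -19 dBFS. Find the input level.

-14 dBFS

Remove make-up: -19 − 4 = -23 dBFS.
The compressed level sits -23 − (-24) = 1 dB over threshold.
Input overshoot = R × output overshoot = 10 dB → input = -24 + 10 = -14 dBFS.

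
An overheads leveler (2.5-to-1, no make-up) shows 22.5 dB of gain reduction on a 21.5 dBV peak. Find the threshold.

-16 dBV

Input is 37.5 dB above T (since output overshoot × R = input overshoot: (-1 − T)·2.5 = 21.5 − T gives T = -16 dBV).
Check: -16 + (21.5 − (-16))/2.5 = -16 + 15 = -1 dBV. ✓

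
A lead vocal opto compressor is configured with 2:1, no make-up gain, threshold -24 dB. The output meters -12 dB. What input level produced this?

Post-compression overshoot = -12 − (-24) = 12 dB.
Before 2:1 compression the overshoot was 12 × 2 = 24 dB, so input = -24 + 24 = 0 dB.

0 dB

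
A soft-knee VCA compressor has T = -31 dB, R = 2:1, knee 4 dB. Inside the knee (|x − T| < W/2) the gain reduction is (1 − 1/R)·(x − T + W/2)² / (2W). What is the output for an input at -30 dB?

x − T + W/2 = -30 − (-31) + 2 = 3.
GR = (1 − 1/2) × 3² / 8 = 0.5 × 9 / 8 = 0.5625 dB.
Output = -30 − 0.5625 = -30.5625 dB.

-30.5625 dB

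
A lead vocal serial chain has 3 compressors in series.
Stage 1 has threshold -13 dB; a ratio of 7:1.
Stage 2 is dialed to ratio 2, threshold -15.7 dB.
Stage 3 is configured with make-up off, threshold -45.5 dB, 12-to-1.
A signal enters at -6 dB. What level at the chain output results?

Stage 1: overshoot 7 dB → 7/7 = 1 dB → -12 dB.
Stage 2: overshoot 3.7 dB → 3.7/2 = 1.85 dB → -13.85 dB.
Stage 3: 31.65 dB above -45.5 dB, reduced 12:1 to 2.6375 dB above → -42.8625 dB.

-42.8625 dB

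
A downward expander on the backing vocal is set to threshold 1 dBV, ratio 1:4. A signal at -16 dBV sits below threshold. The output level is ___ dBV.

-67 dBV

Below threshold, a 1:4 expander applies gain = (4−1)×(T − x) of attenuation.
(4−1) × 17 = 51 dB, so output = -16 − 51 = -67 dBV.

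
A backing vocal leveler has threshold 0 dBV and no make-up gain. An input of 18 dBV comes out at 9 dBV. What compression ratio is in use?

Input overshoot = 18 − 0 = 18 dB; output overshoot = 9 − 0 = 9 dB.
Ratio = 18 / 9 = 2.

2:1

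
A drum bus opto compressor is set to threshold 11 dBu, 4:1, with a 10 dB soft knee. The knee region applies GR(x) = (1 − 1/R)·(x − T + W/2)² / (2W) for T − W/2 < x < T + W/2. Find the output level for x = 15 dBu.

x − T + W/2 = 15 − 11 + 5 = 9.
GR = (1 − 1/4) × 9² / 20 = 0.75 × 81 / 20 = 3.0375 dB.
Output = 15 − 3.0375 = 11.9625 dBu.

11.9625 dBu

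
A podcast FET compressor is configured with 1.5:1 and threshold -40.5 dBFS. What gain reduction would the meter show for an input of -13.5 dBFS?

9 dB

The signal is 27 dB above threshold.
A 1.5:1 ratio leaves 18 dB of that excess.
Gain reduction = 27 − 18 = 9 dB.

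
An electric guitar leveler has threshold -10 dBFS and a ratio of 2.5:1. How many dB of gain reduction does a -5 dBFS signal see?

The signal is 5 dB above threshold.
A 2.5:1 ratio leaves 2 dB of that excess.
GR = overshoot in − overshoot out = 5 − 2 = 3 dB.

3 dB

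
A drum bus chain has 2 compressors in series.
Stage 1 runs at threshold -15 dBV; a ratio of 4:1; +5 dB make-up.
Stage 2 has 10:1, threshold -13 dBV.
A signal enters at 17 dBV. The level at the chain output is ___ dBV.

-11.9 dBV

Stage 1: 32 dB above -15 dBV, reduced 4:1 to 8 dB above → -7 dBV; +5 dB make-up → -2 dBV.
Stage 2: overshoot 11 dB → 11/10 = 1.1 dB → -11.9 dBV.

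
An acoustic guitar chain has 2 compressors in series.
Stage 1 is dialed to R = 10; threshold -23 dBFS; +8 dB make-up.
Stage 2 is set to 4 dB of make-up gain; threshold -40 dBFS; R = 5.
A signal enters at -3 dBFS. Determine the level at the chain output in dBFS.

Stage 1: overshoot 20 dB → 20/10 = 2 dB → -21 dBFS; +8 dB make-up → -13 dBFS.
Stage 2: overshoot 27 dB → 27/5 = 5.4 dB → -34.6 dBFS; +4 dB make-up → -30.6 dBFS.

-30.6 dBFS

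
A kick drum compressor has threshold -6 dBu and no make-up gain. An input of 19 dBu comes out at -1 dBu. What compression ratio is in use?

Input overshoot = 19 − (-6) = 25 dB; output overshoot = -1 − (-6) = 5 dB.
Ratio = 25 / 5 = 5.

5:1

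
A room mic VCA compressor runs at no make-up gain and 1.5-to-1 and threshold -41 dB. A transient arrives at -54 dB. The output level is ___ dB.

-54 dB is 13 dB below the -41 dB threshold, so no gain reduction is applied.
Output = input = -54 dB.

-54 dB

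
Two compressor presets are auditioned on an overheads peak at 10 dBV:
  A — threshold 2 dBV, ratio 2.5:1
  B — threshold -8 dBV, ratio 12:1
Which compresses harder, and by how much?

A: 8 dB over, compressed to 3.2 dB over, so 4.8 dB of GR.
B: 18 dB over, compressed to 1.5 dB over, so 16.5 dB of GR.
Difference: 11.7 dB in favour of B.

B, by 11.7 dB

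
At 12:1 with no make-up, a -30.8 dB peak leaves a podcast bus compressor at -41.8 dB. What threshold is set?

Input is 12 dB above T (since output overshoot × R = input overshoot: (-41.8 − T)·12 = -30.8 − T gives T = -42.8 dB).
Check: -42.8 + (-30.8 − (-42.8))/12 = -42.8 + 1 = -41.8 dB. ✓

-42.8 dB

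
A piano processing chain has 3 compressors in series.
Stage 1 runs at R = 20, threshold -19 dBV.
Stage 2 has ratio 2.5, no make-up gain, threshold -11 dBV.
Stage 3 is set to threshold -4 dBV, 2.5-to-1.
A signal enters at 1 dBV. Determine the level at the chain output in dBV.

-18 dBV

Stage 1: 1 dBV is 20 dB over -19 dBV; at 20:1 that becomes 1 dB over, giving -18 dBV.
Stage 2: below threshold (-18 ≤ -11); passes unchanged; output -18 dBV.
Stage 3: -18 dBV is at or below the -4 dBV threshold — no compression; output -18 dBV.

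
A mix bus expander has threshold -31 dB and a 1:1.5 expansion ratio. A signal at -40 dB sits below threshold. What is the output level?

Undershoot = (-31) − (-40) = 9 dB.
At 1:1.5, that expands to 13.5 dB under threshold.
Output = -31 − 13.5 = -44.5 dB.

-44.5 dB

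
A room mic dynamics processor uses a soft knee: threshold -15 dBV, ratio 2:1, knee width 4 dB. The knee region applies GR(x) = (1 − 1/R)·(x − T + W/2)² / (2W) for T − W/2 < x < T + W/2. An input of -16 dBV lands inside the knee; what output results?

-16.0625 dBV

x − T + W/2 = -16 − (-15) + 2 = 1.
GR = (1 − 1/2) × 1² / 8 = 0.5 × 1 / 8 = 0.0625 dB.
Output = -16 − 0.0625 = -16.0625 dBV.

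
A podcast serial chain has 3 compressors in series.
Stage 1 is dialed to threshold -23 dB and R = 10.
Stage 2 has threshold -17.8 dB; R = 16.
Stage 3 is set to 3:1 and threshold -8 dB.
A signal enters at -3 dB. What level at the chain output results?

-21 dB

Stage 1: 20 dB above -23 dB, reduced 10:1 to 2 dB above → -21 dB.
Stage 2: -21 dB is at or below the -17.8 dB threshold — no compression; output -21 dB.
Stage 3: -21 dB ≤ -8 dB, so stage 3 doesn't engage; output -21 dB.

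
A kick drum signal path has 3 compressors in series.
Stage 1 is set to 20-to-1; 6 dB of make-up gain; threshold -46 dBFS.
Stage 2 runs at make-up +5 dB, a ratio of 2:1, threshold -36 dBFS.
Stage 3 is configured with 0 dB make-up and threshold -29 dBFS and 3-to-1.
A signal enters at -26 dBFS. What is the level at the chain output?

Stage 1: -26 dBFS is 20 dB over -46 dBFS; at 20:1 that becomes 1 dB over, giving -45 dBFS; +6 dB make-up → -39 dBFS.
Stage 2: below threshold (-39 ≤ -36); passes unchanged; make-up brings it to -34 dBFS.
Stage 3: -34 dBFS ≤ -29 dBFS, so stage 3 doesn't engage; output -34 dBFS.

-34 dBFS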